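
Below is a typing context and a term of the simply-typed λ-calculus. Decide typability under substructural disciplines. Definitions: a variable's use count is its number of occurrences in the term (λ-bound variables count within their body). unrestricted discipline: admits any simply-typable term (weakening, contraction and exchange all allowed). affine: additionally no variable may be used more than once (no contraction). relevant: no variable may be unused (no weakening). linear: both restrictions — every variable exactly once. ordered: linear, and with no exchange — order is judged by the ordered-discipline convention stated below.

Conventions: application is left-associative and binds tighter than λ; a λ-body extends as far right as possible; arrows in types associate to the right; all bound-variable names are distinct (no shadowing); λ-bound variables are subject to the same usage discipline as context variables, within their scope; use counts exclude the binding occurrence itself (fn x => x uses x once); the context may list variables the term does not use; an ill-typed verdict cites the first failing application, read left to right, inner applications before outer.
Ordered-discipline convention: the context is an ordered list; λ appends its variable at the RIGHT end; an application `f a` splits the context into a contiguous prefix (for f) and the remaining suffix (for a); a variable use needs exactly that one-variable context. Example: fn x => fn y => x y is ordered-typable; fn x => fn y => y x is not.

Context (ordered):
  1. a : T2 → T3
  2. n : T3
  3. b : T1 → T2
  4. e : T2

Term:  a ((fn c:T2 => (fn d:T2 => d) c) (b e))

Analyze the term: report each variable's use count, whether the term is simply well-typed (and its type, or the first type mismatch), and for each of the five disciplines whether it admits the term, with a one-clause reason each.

use counts: a: 1×; n: 0×; b: 1×; e: 1×; c [bound]: 1×; d [bound]: 1×
uses in reading order: a, d, c, b, e
typing: ill-typed: argument of type T2 where T1 is required
ordered ✗ (not simply typable)
linear ✗ (fails simple typing)
affine ✗ (a type mismatch blocks all five)
relevant ✗ (the type mismatch rejects it)
unrestricted ✗ (not simply typable)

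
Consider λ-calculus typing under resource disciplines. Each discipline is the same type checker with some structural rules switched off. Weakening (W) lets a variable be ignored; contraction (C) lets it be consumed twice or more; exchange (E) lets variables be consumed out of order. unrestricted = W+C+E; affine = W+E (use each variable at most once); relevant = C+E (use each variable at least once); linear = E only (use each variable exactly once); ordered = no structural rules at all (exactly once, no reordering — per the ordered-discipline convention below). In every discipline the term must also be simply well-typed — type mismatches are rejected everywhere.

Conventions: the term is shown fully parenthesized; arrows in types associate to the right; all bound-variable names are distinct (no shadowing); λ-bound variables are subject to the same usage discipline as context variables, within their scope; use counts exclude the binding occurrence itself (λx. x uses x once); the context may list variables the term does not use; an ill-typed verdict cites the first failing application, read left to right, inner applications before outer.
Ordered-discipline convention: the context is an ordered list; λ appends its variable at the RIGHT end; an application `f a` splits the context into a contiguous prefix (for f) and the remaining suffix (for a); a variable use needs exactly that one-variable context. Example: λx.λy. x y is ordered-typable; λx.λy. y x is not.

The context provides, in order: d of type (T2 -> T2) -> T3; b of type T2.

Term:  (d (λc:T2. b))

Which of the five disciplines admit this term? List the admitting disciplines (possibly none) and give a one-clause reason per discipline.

admitting disciplines: affine, unrestricted
counts: d: 1, b: 1, c (bound): 0
left-to-right use order: d, b
typing: ✓ — T3
ordered ✗ (needs weakening: c unused)
linear ✗ (needs weakening: c unused)
affine ✓ (no duplicate uses among d, b, c)
relevant ✗ (needs weakening: c unused)
unrestricted ✓ (typability at T3 is all that's needed)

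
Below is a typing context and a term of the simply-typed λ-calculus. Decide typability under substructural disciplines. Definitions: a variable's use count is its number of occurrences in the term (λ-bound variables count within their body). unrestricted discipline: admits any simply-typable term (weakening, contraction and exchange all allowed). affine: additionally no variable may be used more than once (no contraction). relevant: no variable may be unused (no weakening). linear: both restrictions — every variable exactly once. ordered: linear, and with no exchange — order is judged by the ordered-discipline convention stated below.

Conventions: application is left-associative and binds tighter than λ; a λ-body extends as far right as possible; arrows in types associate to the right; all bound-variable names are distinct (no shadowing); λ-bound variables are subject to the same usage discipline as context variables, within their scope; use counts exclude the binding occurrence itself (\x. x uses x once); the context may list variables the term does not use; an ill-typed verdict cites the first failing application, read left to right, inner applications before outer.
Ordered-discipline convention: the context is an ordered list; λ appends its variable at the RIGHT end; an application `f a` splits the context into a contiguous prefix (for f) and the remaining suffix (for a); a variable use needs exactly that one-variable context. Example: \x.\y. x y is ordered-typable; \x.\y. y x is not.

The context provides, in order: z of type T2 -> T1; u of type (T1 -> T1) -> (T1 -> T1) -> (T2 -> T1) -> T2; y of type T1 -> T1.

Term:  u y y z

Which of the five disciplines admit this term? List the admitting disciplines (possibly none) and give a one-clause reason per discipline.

admitted in: relevant, unrestricted
counts: z: 1×; u: 1×; y: 2×
left-to-right use order: u, y, y, z
typing: well-typed at T2
ordered ✗ (uses contraction: y ×2)
linear ✗ (uses contraction: y ×2)
affine ✗ (uses contraction: y ×2)
relevant ✓ (z, u, y: all used, weakening unneeded)
unrestricted ✓ (type-checks (T2) and nothing is barred)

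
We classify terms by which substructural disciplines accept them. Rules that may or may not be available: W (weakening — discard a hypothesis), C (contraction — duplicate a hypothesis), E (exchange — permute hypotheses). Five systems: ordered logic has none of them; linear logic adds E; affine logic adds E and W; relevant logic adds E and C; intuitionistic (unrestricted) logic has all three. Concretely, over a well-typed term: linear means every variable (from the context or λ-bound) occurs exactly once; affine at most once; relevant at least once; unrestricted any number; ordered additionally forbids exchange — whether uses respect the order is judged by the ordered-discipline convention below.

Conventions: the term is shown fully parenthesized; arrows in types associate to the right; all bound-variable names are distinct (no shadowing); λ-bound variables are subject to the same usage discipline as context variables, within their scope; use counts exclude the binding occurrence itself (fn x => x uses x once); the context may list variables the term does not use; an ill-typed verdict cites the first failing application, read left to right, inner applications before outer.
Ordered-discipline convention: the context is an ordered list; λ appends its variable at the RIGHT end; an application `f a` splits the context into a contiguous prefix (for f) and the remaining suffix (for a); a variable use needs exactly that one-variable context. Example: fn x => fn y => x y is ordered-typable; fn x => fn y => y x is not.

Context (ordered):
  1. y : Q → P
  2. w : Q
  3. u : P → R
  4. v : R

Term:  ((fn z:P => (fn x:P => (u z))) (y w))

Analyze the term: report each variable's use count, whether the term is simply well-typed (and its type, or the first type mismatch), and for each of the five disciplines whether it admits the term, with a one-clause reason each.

counts: y: 1, w: 1, u: 1, v: 0, z (λ-bound): 1, x (λ-bound): 0
left-to-right use order: u, z, y, w
typing: the term checks, with type P → R
ordered ✗ (v, x left unused)
linear ✗ (v, x left unused)
affine ✓ (y, w, u, v, z, x: no repeats, contraction unneeded)
relevant ✗ (v, x left unused)
unrestricted ✓ (type-checks (P → R) and nothing is barred)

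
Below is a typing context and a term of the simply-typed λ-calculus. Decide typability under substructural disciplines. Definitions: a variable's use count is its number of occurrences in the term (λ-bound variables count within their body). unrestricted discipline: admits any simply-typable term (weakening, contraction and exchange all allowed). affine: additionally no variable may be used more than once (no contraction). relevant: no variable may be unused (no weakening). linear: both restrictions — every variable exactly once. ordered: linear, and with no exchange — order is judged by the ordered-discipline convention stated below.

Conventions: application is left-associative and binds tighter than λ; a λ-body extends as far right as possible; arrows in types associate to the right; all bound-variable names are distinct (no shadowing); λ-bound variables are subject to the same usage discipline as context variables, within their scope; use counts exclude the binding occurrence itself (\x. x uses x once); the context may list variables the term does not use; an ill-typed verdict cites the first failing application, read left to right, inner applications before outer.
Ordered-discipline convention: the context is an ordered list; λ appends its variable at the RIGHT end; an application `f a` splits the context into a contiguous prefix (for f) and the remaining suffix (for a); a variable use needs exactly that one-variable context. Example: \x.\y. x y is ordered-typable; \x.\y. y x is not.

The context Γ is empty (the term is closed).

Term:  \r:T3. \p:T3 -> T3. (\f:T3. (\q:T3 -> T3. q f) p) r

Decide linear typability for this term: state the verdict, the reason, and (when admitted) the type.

yes — exactly-once usage across r, p, f, q; term : T3 -> (T3 -> T3) -> T3
variable uses: r [bound]=1, p [bound]=1, f [bound]=1, q [bound]=1
uses in reading order: q, f, p, r
typing: well-typed — term : T3 -> (T3 -> T3) -> T3
per-discipline verdicts: ordered ✗, linear ✓, affine ✓, relevant ✓, unrestricted ✓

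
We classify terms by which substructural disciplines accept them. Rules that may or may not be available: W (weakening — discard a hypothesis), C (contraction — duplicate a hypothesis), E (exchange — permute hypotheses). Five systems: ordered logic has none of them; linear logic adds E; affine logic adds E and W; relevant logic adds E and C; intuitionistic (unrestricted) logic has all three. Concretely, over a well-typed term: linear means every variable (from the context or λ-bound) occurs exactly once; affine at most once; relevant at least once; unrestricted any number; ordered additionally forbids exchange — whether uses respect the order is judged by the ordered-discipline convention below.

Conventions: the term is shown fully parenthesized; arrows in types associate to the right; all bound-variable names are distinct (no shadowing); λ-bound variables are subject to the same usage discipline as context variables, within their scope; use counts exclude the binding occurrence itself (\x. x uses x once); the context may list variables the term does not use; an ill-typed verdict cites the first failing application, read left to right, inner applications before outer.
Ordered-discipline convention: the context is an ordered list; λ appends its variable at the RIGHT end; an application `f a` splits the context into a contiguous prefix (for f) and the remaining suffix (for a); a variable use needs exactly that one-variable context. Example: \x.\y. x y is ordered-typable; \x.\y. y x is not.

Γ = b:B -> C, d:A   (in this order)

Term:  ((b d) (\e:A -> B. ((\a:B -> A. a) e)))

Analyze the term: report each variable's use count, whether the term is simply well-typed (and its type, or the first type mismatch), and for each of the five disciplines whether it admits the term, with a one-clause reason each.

variable uses: b: 1, d: 1, e (λ-bound): 1, a (λ-bound): 1
uses in reading order: b, d, a, e
typing: ill-typed: an argument A mismatches the expected B
ordered: ✗ — a type mismatch blocks all five
linear: ✗ — the type mismatch rejects it
affine: ✗ — not simply typable
relevant: ✗ — fails simple typing
unrestricted: ✗ — a type mismatch blocks all five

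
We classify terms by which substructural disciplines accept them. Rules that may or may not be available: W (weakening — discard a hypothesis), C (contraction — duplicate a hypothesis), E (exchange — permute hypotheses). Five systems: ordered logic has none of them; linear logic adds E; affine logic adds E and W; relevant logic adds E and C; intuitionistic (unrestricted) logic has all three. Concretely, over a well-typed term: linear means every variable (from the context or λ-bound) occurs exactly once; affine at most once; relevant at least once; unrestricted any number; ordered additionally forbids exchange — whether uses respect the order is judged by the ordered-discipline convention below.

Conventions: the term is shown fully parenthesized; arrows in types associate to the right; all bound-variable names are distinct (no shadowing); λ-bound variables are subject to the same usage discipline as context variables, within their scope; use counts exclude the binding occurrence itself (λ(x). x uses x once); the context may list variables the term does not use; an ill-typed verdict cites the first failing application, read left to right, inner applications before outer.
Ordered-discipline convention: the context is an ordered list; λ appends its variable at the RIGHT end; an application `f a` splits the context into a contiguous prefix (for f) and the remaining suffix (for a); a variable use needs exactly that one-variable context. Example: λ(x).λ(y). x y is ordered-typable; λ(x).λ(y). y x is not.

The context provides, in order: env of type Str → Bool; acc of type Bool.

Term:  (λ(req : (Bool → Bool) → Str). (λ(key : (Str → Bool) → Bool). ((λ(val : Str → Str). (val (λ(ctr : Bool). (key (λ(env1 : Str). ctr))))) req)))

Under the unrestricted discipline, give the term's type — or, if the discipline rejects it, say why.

not well-typed under unrestricted — not simply typable
use counts: env=0, acc=0, req (bound)=1, key (bound)=1, val (bound)=1, ctr (bound)=1, env1 (bound)=0
uses in reading order: val, key, ctr, req
typing: ill-typed: an argument Bool → Bool mismatches the expected Str
across the five disciplines: ordered ✗ | linear ✗ | affine ✗ | relevant ✗ | unrestricted ✗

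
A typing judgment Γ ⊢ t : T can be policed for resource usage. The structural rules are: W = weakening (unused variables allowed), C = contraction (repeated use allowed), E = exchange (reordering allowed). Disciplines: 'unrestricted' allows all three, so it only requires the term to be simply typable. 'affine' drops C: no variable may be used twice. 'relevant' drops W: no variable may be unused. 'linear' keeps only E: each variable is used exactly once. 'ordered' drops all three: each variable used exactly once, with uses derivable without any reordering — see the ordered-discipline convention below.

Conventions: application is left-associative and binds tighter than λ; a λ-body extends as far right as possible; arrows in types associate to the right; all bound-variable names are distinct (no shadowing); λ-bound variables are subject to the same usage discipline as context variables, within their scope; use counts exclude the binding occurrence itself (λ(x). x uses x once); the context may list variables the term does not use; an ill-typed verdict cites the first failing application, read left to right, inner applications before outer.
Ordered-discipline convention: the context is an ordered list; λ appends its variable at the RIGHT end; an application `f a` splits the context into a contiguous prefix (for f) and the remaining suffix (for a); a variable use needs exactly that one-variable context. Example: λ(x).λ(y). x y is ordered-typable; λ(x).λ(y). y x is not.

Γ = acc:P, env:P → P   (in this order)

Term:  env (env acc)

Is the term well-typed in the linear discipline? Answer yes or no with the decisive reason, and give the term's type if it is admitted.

no — uses contraction: env ×2
variable uses: acc ×1; env ×2
order of uses: env, env, acc
typing: well-typed — term : P
across the five disciplines: ordered ✗ | linear ✗ | affine ✗ | relevant ✓ | unrestricted ✓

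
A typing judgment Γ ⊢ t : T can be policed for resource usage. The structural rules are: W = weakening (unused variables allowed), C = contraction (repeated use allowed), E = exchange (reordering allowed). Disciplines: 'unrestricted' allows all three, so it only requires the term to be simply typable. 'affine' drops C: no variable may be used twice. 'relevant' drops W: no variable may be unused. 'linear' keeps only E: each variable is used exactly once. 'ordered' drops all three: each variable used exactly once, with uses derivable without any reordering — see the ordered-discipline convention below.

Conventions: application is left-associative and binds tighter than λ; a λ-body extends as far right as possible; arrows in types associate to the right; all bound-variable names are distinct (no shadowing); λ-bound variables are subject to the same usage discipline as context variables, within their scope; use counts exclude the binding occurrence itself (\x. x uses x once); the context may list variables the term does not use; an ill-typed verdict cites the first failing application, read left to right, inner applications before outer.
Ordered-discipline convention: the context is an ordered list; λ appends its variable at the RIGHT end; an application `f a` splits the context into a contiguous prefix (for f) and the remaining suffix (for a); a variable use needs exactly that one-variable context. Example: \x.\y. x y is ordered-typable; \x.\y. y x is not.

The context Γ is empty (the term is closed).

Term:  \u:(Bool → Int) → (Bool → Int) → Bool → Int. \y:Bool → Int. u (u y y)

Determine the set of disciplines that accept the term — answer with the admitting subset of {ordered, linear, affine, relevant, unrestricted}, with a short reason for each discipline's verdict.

admitting disciplines: relevant, unrestricted
variable uses: u (λ-bound): 2×, y (λ-bound): 2×
order of uses: u, u, y, y
typing: the term checks, with type ((Bool → Int) → (Bool → Int) → Bool → Int) → (Bool → Int) → (Bool → Int) → Bool → Int
ordered: ✗ — uses contraction: u ×2, y ×2
linear: ✗ — uses contraction: u ×2, y ×2
affine: ✗ — uses contraction: u ×2, y ×2
relevant: ✓ — at least one use each (u, y)
unrestricted: ✓ — simply typable at ((Bool → Int) → (Bool → Int) → Bool → Int) → (Bool → Int) → (Bool → Int) → Bool → Int; W, C, E all held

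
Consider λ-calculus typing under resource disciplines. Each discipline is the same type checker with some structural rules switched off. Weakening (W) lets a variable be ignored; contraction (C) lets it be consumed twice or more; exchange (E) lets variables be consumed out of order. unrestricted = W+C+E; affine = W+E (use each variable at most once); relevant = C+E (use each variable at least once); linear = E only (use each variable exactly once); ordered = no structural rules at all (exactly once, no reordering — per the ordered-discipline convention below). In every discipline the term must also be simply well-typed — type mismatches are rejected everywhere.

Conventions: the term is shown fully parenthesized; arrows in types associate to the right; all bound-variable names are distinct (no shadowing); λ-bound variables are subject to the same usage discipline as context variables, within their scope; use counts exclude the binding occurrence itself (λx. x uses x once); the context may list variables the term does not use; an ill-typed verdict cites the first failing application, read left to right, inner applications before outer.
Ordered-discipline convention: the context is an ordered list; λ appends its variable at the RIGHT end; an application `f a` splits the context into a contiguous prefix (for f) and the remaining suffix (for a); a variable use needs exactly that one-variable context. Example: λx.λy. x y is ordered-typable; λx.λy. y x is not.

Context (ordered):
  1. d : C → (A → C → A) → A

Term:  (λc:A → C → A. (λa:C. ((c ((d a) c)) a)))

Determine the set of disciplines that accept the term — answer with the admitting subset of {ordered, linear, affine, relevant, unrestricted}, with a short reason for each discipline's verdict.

admitted in: relevant, unrestricted
use counts: d: 1; c (λ-bound): 2; a (λ-bound): 2
order of uses: c, d, a, c, a
typing: well-typed at (A → C → A) → C → A
ordered: ✗, needs contraction — c ×2, a ×2
linear: ✗, needs contraction — c ×2, a ×2
affine: ✗, needs contraction — c ×2, a ×2
relevant: ✓, every one of d, c, a appears
unrestricted: ✓, type-checks ((A → C → A) → C → A) and nothing is barred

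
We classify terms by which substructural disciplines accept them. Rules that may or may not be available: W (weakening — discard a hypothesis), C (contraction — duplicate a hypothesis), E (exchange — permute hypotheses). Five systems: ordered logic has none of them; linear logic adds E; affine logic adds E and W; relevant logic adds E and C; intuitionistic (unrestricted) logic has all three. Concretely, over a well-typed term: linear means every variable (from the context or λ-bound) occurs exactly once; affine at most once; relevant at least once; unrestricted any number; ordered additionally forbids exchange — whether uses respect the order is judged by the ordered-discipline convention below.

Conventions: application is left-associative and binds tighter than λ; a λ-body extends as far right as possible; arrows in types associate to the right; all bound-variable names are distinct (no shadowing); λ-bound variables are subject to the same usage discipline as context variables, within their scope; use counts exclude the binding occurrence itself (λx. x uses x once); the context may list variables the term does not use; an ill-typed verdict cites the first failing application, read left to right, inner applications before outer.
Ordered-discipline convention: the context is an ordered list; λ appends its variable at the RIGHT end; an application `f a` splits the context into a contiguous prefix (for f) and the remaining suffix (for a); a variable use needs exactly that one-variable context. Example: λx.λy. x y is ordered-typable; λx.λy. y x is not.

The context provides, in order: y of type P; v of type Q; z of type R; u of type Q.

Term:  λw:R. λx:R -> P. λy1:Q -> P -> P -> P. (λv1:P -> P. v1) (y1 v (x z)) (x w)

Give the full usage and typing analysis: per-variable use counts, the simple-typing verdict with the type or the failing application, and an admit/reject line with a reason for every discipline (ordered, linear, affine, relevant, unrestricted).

counts: y=0, v=1, z=1, u=0, w (λ-bound)=1, x (λ-bound)=2, y1 (λ-bound)=1, v1 (λ-bound)=1
use order (left to right): v1, y1, v, x, z, x, w
typing: ✓ — R -> (R -> P) -> (Q -> P -> P -> P) -> P
ordered ✗ (uses contraction: x ×2; y, u never used (weakening))
linear ✗ (uses contraction: x ×2; y, u never used (weakening))
affine ✗ (uses contraction: x ×2)
relevant ✗ (y, u never used (weakening))
unrestricted ✓ (typability at R -> (R -> P) -> (Q -> P -> P -> P) -> P is all that's needed)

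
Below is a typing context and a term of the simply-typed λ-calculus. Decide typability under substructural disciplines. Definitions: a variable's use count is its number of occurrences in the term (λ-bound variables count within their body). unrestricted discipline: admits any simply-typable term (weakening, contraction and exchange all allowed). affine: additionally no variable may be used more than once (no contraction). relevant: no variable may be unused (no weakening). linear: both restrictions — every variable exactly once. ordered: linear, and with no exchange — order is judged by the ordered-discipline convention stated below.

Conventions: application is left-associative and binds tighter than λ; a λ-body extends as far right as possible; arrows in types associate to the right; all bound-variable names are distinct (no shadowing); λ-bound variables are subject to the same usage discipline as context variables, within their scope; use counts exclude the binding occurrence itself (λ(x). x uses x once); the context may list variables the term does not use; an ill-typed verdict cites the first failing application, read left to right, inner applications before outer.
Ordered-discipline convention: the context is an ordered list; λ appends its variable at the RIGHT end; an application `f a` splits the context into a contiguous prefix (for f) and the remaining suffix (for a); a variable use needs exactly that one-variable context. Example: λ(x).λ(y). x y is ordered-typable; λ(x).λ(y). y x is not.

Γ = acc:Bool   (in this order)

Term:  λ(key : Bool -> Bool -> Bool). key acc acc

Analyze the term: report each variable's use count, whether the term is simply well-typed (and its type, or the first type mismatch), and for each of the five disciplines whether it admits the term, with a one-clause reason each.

usage: acc: 2×, key [bound]: 1×
use order (left to right): key, acc, acc
typing: the term checks, with type (Bool -> Bool -> Bool) -> Bool
ordered ✗ (uses contraction: acc ×2)
linear ✗ (uses contraction: acc ×2)
affine ✗ (uses contraction: acc ×2)
relevant ✓ (acc, key: all used, weakening unneeded)
unrestricted ✓ (typability at (Bool -> Bool -> Bool) -> Bool is all that's needed)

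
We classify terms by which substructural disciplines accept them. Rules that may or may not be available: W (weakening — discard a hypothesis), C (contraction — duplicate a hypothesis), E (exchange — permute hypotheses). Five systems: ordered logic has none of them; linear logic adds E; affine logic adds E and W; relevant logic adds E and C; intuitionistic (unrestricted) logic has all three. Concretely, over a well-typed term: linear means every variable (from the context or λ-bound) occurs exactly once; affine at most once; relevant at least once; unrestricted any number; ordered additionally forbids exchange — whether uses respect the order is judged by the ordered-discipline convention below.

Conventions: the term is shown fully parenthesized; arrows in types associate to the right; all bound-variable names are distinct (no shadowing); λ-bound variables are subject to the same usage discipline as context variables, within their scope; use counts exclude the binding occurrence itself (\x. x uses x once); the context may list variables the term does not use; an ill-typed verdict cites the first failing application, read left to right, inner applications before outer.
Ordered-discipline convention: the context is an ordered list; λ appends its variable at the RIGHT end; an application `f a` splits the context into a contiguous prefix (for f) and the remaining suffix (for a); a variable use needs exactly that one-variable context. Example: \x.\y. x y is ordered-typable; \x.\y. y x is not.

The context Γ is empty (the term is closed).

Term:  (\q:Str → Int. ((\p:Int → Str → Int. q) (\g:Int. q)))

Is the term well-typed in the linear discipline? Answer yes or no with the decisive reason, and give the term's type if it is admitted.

no — needs contraction — q ×2; p, g left unused
counts: q (bound): 2; p (bound): 0; g (bound): 0
order of uses: q, q
typing: well-typed — term : (Str → Int) → Str → Int
across the five disciplines: ordered ✗; linear ✗; affine ✗; relevant ✗; unrestricted ✓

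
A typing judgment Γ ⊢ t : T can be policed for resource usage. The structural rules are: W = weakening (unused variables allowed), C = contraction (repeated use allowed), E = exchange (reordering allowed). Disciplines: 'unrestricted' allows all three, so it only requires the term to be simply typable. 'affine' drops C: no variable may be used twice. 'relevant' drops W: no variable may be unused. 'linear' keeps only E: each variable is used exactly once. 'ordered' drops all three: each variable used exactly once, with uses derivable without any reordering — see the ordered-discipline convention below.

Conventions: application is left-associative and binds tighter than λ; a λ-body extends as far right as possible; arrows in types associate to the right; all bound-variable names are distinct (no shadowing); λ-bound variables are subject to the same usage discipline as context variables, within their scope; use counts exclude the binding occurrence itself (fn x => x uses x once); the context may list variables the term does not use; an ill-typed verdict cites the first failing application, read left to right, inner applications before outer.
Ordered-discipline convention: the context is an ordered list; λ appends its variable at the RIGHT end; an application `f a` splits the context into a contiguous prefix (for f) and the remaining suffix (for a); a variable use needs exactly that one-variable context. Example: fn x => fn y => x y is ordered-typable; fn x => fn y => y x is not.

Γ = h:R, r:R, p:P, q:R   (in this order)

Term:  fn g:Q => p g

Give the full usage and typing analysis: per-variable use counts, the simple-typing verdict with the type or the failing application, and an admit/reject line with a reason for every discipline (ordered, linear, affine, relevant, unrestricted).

counts: h: 0, r: 0, p: 1, q: 0, g [bound]: 1
order of uses: p, g
typing: ill-typed: non-arrow in function slot: P
ordered: ✗ — the type mismatch rejects it
linear: ✗ — not simply typable
affine: ✗ — fails simple typing
relevant: ✗ — a type mismatch blocks all five
unrestricted: ✗ — the type mismatch rejects it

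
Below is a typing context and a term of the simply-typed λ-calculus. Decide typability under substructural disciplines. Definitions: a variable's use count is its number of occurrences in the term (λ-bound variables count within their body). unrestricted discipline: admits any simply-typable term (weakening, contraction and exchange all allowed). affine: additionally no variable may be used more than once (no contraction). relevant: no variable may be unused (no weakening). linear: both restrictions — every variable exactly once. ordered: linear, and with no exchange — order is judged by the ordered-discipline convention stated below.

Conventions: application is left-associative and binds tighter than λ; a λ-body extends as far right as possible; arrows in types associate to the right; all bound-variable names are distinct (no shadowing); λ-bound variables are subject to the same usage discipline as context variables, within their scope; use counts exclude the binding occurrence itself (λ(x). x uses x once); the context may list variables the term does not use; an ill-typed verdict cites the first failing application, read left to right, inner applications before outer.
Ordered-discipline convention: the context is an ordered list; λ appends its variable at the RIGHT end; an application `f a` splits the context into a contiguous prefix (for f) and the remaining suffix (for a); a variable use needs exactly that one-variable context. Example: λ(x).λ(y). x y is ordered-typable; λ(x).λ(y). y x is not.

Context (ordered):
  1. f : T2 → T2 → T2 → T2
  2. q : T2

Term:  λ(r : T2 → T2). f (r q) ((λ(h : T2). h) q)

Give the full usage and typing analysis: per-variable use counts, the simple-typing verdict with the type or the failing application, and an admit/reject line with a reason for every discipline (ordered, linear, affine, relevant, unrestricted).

counts: f: 1×; q: 2×; r (λ-bound): 1×; h (λ-bound): 1×
use order (left to right): f, r, q, h, q
typing: ✓ — (T2 → T2) → T2 → T2
ordered ✗ (repeated use of q ×2)
linear ✗ (repeated use of q ×2)
affine ✗ (repeated use of q ×2)
relevant ✓ (none of f, q, r, h goes unused)
unrestricted ✓ (type-checks ((T2 → T2) → T2 → T2) and nothing is barred)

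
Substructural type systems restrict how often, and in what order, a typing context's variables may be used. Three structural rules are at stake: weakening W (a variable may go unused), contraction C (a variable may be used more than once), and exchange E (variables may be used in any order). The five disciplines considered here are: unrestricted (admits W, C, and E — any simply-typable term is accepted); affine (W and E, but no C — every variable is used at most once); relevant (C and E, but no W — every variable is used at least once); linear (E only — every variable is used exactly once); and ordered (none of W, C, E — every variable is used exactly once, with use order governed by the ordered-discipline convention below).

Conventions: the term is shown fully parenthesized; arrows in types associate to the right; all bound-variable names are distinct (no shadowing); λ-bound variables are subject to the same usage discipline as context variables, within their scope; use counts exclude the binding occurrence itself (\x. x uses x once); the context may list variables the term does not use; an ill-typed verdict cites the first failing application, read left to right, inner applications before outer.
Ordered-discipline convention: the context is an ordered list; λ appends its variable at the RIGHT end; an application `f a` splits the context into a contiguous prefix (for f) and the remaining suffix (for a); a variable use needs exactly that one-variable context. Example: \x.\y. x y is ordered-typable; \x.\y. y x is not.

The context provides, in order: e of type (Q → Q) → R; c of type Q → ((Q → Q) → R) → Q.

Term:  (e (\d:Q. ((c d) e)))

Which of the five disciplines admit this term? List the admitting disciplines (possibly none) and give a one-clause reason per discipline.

accepted by: relevant, unrestricted
counts: e ×2, c ×1, d (λ-bound) ×1
uses in reading order: e, c, d, e
typing: well-typed — term : R
ordered: ✗, repeated use of e ×2
linear: ✗, repeated use of e ×2
affine: ✗, repeated use of e ×2
relevant: ✓, none of e, c, d goes unused
unrestricted: ✓, type-checks (R) and nothing is barred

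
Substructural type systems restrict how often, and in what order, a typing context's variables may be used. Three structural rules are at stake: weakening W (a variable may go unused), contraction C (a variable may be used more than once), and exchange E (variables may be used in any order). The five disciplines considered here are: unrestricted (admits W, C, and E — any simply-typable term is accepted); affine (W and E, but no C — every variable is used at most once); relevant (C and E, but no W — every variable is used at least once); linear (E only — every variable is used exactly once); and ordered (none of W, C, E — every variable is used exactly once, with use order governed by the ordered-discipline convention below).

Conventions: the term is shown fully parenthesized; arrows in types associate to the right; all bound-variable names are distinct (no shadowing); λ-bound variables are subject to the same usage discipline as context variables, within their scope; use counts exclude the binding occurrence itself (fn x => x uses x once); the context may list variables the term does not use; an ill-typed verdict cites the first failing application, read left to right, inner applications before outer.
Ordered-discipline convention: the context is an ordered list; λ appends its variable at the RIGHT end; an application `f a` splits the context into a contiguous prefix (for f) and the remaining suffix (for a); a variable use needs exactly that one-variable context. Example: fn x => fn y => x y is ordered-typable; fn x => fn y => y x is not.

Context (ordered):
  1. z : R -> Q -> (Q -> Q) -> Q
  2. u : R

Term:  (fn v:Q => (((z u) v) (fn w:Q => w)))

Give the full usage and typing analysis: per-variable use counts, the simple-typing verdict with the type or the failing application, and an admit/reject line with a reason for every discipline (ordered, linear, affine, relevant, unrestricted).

variable uses: z=1; u=1; v (λ-bound)=1; w (λ-bound)=1
use order (left to right): z, u, v, w
typing: the term checks, with type Q -> Q
ordered: ✓, one use each (z, u, v, w); ordered split holds
linear: ✓, single use per variable (z, u, v, w)
affine: ✓, z, u, v, w: no repeats, contraction unneeded
relevant: ✓, none of z, u, v, w goes unused
unrestricted: ✓, simply typable at Q -> Q; W, C, E all held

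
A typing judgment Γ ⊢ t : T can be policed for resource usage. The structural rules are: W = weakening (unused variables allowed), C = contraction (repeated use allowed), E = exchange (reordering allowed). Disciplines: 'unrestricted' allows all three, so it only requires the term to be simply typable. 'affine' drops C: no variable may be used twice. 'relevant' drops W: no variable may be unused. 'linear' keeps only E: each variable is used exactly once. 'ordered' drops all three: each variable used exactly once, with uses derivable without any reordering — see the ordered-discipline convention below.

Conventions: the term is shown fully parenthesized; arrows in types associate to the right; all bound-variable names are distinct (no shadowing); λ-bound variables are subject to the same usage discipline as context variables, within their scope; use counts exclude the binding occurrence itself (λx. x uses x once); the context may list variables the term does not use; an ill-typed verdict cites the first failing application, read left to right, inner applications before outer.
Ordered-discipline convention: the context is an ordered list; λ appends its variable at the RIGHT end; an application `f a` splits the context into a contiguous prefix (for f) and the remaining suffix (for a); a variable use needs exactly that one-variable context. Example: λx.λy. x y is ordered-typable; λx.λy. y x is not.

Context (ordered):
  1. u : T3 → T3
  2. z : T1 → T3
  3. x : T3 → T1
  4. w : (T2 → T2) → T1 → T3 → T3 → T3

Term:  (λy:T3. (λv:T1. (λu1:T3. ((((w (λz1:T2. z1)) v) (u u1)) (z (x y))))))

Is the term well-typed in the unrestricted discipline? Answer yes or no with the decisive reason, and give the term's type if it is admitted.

yes — simply typable at T3 → T1 → T3 → T3; W, C, E all held; term : T3 → T1 → T3 → T3
counts: u: 1×, z: 1×, x: 1×, w: 1×, y (bound): 1×, v (bound): 1×, u1 (bound): 1×, z1 (bound): 1×
uses in reading order: w, z1, v, u, u1, z, x, y
typing: the term checks, with type T3 → T1 → T3 → T3
summary: ordered ✗; linear ✓; affine ✓; relevant ✓; unrestricted ✓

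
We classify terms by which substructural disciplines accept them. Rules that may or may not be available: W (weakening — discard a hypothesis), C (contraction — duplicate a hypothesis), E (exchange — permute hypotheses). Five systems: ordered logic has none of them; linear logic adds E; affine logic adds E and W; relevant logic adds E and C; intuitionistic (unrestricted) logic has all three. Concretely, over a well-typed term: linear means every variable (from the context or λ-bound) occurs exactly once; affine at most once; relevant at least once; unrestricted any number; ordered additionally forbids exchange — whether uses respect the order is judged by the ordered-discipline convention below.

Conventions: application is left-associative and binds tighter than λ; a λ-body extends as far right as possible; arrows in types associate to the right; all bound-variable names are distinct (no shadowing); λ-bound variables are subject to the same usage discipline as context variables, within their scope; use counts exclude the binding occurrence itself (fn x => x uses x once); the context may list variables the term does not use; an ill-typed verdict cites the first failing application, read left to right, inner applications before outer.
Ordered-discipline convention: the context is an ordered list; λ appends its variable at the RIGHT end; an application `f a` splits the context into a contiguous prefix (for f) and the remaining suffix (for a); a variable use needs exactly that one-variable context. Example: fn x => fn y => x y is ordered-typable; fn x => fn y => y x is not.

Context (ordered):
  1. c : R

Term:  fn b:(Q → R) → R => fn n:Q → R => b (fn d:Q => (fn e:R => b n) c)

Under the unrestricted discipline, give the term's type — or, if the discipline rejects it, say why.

term : ((Q → R) → R) → (Q → R) → R
use counts: c ×1; b [bound] ×2; n [bound] ×1; d [bound] ×0; e [bound] ×0
uses in reading order: b, b, n, c
typing: the term checks, with type ((Q → R) → R) → (Q → R) → R
per-discipline verdicts: ordered ✗ | linear ✗ | affine ✗ | relevant ✗ | unrestricted ✓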